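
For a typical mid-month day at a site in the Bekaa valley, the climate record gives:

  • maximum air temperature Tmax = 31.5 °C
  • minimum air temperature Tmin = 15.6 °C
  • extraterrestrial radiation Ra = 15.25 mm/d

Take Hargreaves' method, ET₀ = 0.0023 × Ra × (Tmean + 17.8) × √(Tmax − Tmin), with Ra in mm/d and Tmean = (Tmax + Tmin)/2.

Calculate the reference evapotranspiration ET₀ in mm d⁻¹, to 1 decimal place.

5.8 mm d⁻¹

Tmean = (31.5 + 15.6)/2 = 23.55 °C
ET₀ = 0.0023 × 15.25 × (23.55 + 17.8) × √15.9 = 0.0023 × 15.25 × 41.35 × 3.9875 = 5.7833 mm/d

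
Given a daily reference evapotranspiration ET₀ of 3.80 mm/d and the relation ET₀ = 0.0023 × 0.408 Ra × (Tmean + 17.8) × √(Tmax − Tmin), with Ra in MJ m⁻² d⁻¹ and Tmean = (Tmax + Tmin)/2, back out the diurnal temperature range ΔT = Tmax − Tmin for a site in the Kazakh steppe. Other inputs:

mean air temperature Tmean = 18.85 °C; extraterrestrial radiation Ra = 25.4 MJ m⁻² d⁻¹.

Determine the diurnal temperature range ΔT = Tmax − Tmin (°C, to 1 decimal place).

√ΔT = ET₀ / [0.0023 × 0.408 × Ra × (Tmean+17.8)] = 3.80 / (0.0023 × 10.3632 × 36.65) = 4.3500
ΔT = 4.3500² = 18.923 °C

18.9 °C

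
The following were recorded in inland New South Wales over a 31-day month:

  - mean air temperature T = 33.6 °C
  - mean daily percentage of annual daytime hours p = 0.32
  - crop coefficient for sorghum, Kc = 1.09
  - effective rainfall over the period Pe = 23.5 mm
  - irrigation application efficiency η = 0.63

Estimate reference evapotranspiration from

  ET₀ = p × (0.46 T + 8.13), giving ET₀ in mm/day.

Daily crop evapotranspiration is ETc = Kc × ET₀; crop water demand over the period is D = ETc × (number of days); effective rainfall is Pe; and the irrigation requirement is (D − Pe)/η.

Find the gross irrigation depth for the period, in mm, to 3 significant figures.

ET₀ = 0.32 × (0.46 × 33.6 + 8.13) = 0.32 × 23.586 = 7.5475 mm/d
ETc = Kc × ET₀ = 1.09 × 7.5475 = 8.2268 mm/d
Crop demand D = ETc × 31 d = 8.2268 × 31 = 255.031 mm
D − Pe = 255.031 − 23.5 = 231.531 mm
Gross irrigation = 231.531 / 0.63 = 367.510 mm

368 mm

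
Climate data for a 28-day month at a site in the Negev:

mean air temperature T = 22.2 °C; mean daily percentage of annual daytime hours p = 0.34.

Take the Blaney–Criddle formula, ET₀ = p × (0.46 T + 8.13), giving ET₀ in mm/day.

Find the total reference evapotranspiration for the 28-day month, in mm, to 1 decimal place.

ET₀ = 0.34 × (0.46 × 22.2 + 8.13) = 0.34 × 18.342 = 6.2363 mm/d
Monthly total = 6.2363 × 28 = 174.616 mm

174.6 mm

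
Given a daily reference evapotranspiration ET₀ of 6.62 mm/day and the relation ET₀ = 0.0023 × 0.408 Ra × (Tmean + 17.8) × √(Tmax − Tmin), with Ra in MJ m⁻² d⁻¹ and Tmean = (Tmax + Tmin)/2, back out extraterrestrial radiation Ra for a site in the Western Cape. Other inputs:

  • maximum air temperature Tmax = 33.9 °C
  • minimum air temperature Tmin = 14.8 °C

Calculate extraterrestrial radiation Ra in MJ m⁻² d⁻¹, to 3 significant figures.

Tmean = (33.9+14.8)/2 = 24.35 °C; ΔT = 19.1
Ra = ET₀ / [0.0023 × 0.408 × (Tmean+17.8) × √ΔT]
   = 6.62 / (0.0023 × 0.408 × 42.15 × 4.3704) = 38.296 MJ m⁻² d⁻¹

38.3 MJ m⁻² d⁻¹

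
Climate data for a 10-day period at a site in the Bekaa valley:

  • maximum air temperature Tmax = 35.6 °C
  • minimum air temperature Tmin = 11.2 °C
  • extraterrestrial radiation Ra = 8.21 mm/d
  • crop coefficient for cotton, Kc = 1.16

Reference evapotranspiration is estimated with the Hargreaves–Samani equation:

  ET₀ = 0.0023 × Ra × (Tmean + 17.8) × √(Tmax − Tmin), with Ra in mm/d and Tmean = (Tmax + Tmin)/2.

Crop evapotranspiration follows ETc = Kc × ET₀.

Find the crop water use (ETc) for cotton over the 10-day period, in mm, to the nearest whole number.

Tmean = (35.6 + 11.2)/2 = 23.40 °C
ET₀ = 0.0023 × 8.21 × (23.40 + 17.8) × √24.4 = 0.0023 × 8.21 × 41.20 × 4.9396 = 3.8429 mm/d
ETc = Kc × ET₀ = 1.16 × 3.8429 = 4.4578 mm/d
Over 10 days: 4.4578 × 10 = 44.578 mm

45 mm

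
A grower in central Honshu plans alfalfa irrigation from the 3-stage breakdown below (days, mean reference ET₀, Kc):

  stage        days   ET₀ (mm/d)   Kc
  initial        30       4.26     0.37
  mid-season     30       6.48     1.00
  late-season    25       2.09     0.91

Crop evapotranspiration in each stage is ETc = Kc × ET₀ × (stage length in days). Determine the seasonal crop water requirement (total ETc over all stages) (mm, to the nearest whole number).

289 mm

initial: 0.37 × 4.26 × 30 = 47.29 mm
mid-season: 1.00 × 6.48 × 30 = 194.40 mm
late-season: 0.91 × 2.09 × 25 = 47.55 mm
Seasonal total = 289.24 mm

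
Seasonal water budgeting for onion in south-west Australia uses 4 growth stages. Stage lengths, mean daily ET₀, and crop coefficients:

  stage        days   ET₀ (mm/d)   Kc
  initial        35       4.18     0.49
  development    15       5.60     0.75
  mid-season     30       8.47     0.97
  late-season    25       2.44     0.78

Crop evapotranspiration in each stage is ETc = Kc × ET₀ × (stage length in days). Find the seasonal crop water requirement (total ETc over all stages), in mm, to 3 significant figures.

429 mm

initial: 0.49 × 4.18 × 35 = 71.69 mm
development: 0.75 × 5.60 × 15 = 63.00 mm
mid-season: 0.97 × 8.47 × 30 = 246.48 mm
late-season: 0.78 × 2.44 × 25 = 47.58 mm
Seasonal total = 428.75 mm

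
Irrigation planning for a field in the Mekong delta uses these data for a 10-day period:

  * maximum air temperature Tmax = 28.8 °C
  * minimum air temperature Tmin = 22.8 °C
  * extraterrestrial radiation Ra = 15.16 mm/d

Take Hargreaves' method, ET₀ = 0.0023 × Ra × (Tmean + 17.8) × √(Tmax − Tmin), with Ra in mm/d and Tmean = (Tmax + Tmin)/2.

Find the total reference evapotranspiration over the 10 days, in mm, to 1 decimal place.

37.2 mm

Tmean = (28.8 + 22.8)/2 = 25.80 °C
ET₀ = 0.0023 × 15.16 × (25.80 + 17.8) × √6.0 = 0.0023 × 15.16 × 43.60 × 2.4495 = 3.7238 mm/d
Over 10 days: 3.7238 × 10 = 37.238 mm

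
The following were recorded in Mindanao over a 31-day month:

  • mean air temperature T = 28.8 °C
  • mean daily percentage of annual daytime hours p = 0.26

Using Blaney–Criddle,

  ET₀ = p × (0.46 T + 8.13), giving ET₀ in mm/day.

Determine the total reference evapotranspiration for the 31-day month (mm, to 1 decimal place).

172.3 mm

ET₀ = 0.26 × (0.46 × 28.8 + 8.13) = 0.26 × 21.378 = 5.5583 mm/d
Monthly total = 5.5583 × 31 = 172.307 mm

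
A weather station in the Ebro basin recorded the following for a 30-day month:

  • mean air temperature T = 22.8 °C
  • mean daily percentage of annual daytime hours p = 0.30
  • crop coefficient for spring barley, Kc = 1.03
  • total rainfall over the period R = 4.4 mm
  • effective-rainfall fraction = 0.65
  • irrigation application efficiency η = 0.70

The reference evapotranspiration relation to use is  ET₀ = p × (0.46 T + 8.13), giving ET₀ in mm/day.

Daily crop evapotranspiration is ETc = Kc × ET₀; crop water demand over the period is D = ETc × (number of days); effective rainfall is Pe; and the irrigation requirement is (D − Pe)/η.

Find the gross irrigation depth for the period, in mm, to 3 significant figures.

ET₀ = 0.30 × (0.46 × 22.8 + 8.13) = 0.30 × 18.618 = 5.5854 mm/d
ETc = Kc × ET₀ = 1.03 × 5.5854 = 5.7530 mm/d
Crop demand D = ETc × 30 d = 5.7530 × 30 = 172.590 mm
Pe = 0.65 × 4.4 = 2.860 mm
D − Pe = 172.590 − 2.860 = 169.730 mm
Gross irrigation = 169.730 / 0.70 = 242.471 mm

242 mm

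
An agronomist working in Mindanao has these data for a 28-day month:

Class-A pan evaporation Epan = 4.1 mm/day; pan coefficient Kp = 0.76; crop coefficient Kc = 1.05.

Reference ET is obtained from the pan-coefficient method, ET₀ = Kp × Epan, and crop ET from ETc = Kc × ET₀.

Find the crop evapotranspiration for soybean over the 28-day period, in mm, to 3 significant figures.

ET₀ = 0.76 × 4.1 = 3.1160 mm/d
ETc = Kc × ET₀ = 1.05 × 3.1160 = 3.2718 mm/d
Over 28 days: 3.2718 × 28 = 91.610 mm

91.6 mm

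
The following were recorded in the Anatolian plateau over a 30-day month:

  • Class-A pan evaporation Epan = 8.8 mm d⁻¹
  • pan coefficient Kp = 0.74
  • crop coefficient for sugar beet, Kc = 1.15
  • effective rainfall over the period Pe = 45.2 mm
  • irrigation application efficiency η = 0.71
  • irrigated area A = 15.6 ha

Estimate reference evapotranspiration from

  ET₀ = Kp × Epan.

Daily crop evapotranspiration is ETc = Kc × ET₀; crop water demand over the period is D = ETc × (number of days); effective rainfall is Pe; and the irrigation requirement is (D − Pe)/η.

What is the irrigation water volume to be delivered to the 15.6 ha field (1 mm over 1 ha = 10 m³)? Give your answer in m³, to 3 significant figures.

ET₀ = 0.74 × 8.8 = 6.5120 mm/d
ETc = Kc × ET₀ = 1.15 × 6.5120 = 7.4888 mm/d
Crop demand D = ETc × 30 d = 7.4888 × 30 = 224.664 mm
D − Pe = 224.664 − 45.2 = 179.464 mm
Gross irrigation = 179.464 / 0.71 = 252.766 mm
Volume = 252.766 mm × 15.6 ha × 10 = 39431.5 m³

39400 m³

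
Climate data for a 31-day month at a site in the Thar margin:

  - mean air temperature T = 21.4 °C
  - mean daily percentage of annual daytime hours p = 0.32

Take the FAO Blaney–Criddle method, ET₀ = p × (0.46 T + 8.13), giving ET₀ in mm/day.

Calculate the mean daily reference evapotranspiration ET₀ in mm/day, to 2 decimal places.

ET₀ = 0.32 × (0.46 × 21.4 + 8.13) = 0.32 × 17.974 = 5.7517 mm/d

5.75 mm/day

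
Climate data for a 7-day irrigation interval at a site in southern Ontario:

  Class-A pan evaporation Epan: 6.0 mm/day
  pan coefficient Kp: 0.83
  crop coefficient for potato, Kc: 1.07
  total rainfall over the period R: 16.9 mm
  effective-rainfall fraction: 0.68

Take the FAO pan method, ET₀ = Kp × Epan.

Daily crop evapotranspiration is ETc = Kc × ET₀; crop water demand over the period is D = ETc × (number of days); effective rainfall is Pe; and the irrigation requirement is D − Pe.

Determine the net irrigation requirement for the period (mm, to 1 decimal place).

25.8 mm

ET₀ = 0.83 × 6.0 = 4.9800 mm/d
ETc = Kc × ET₀ = 1.07 × 4.9800 = 5.3286 mm/d
Crop demand D = ETc × 7 d = 5.3286 × 7 = 37.300 mm
Pe = 0.68 × 16.9 = 11.492 mm
D − Pe = 37.300 − 11.492 = 25.808 mm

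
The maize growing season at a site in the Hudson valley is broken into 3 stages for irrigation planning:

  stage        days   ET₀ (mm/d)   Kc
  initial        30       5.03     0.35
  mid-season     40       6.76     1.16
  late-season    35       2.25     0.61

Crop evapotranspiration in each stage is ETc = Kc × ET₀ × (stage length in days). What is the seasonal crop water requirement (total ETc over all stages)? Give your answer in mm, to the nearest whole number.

415 mm

initial: 0.35 × 5.03 × 30 = 52.82 mm
mid-season: 1.16 × 6.76 × 40 = 313.66 mm
late-season: 0.61 × 2.25 × 35 = 48.04 mm
Seasonal total = 414.52 mm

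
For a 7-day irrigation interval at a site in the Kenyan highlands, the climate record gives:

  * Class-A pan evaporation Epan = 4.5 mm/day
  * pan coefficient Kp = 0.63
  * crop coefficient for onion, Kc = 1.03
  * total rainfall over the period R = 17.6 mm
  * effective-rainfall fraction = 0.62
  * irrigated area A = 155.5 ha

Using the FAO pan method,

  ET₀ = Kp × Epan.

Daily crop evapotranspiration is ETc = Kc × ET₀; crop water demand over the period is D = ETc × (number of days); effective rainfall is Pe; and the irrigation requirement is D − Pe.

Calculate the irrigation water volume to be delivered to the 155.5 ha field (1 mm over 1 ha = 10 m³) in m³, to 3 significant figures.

14800 m³

ET₀ = 0.63 × 4.5 = 2.8350 mm/d
ETc = Kc × ET₀ = 1.03 × 2.8350 = 2.9201 mm/d
Crop demand D = ETc × 7 d = 2.9201 × 7 = 20.441 mm
Pe = 0.62 × 17.6 = 10.912 mm
D − Pe = 20.441 − 10.912 = 9.529 mm
Volume = 9.529 mm × 155.5 ha × 10 = 14817.6 m³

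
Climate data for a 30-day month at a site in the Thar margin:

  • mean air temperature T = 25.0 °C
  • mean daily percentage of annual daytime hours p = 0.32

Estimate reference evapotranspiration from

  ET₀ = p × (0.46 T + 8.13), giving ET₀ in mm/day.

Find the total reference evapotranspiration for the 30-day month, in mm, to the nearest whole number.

188 mm

ET₀ = 0.32 × (0.46 × 25.0 + 8.13) = 0.32 × 19.630 = 6.2816 mm/d
Monthly total = 6.2816 × 30 = 188.448 mm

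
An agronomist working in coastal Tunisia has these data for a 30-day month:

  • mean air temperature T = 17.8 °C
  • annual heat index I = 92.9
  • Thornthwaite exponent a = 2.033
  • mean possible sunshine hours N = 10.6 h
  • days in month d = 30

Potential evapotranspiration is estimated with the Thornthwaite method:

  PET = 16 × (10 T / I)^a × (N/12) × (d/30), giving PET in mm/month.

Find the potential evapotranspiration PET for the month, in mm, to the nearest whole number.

10T/I = 10 × 17.8 / 92.9 = 1.9160
(10T/I)^a = 1.9160^2.033 = 3.7507
Uncorrected PET = 16 × 3.7507 = 60.011 mm
Correction = (N/12)(d/30) = (10.6/12)(30/30) = 0.8833
PET = 60.011 × 0.8833 = 53.008 mm/month

53 mm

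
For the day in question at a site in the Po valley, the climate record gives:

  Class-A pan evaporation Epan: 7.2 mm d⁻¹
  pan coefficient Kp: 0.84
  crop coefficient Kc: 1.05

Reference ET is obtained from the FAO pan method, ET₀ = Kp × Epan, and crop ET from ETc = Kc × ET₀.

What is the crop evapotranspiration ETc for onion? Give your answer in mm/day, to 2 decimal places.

ET₀ = 0.84 × 7.2 = 6.0480 mm/d
ETc = Kc × ET₀ = 1.05 × 6.0480 = 6.3504 mm/d

6.35 mm/day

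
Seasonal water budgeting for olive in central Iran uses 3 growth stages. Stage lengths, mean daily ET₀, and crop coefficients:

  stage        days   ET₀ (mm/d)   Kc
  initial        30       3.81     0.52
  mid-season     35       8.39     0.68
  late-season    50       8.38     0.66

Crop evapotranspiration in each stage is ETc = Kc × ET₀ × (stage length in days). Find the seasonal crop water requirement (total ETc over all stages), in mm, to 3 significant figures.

536 mm

initial: 0.52 × 3.81 × 30 = 59.44 mm
mid-season: 0.68 × 8.39 × 35 = 199.68 mm
late-season: 0.66 × 8.38 × 50 = 276.54 mm
Seasonal total = 535.66 mm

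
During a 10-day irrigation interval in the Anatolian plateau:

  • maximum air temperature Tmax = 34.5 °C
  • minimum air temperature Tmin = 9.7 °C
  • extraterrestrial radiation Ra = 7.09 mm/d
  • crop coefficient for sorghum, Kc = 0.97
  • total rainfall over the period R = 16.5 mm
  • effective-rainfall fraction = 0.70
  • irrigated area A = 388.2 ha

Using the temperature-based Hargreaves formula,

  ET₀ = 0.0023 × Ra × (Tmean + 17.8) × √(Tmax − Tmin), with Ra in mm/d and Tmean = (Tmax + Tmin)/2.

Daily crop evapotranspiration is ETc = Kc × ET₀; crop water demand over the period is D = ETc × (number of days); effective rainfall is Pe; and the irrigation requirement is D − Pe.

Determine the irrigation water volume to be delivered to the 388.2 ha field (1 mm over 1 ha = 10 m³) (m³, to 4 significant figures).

Tmean = (34.5 + 9.7)/2 = 22.10 °C
ET₀ = 0.0023 × 7.09 × (22.10 + 17.8) × √24.8 = 0.0023 × 7.09 × 39.90 × 4.9800 = 3.2402 mm/d
ETc = Kc × ET₀ = 0.97 × 3.2402 = 3.1430 mm/d
Crop demand D = ETc × 10 d = 3.1430 × 10 = 31.430 mm
Pe = 0.70 × 16.5 = 11.550 mm
D − Pe = 31.430 − 11.550 = 19.880 mm
Volume = 19.880 mm × 388.2 ha × 10 = 77174.2 m³

77170 m³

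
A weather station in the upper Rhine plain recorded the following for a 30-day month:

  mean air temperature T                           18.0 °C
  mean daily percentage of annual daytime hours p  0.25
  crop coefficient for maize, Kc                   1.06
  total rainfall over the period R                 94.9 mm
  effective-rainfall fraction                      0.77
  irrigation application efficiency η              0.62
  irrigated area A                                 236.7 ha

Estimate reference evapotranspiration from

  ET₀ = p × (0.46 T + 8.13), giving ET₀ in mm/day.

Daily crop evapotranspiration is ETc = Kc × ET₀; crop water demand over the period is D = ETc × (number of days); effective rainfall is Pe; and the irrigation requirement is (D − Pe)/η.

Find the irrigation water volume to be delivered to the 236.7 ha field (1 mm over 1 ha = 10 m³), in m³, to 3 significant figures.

ET₀ = 0.25 × (0.46 × 18.0 + 8.13) = 0.25 × 16.410 = 4.1025 mm/d
ETc = Kc × ET₀ = 1.06 × 4.1025 = 4.3487 mm/d
Crop demand D = ETc × 30 d = 4.3487 × 30 = 130.461 mm
Pe = 0.77 × 94.9 = 73.073 mm
D − Pe = 130.461 − 73.073 = 57.388 mm
Gross irrigation = 57.388 / 0.62 = 92.561 mm
Volume = 92.561 mm × 236.7 ha × 10 = 219091.9 m³

219000 m³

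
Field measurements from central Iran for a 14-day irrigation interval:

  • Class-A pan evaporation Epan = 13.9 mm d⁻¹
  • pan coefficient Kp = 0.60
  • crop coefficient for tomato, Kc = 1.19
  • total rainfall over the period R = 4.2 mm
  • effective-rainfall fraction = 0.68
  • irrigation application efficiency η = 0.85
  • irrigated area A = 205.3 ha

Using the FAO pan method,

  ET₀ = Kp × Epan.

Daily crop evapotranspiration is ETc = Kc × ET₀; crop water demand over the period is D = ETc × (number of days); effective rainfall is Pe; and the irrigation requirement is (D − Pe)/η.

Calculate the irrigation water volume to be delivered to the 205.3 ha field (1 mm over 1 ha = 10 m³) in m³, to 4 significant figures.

328700 m³

ET₀ = 0.60 × 13.9 = 8.3400 mm/d
ETc = Kc × ET₀ = 1.19 × 8.3400 = 9.9246 mm/d
Crop demand D = ETc × 14 d = 9.9246 × 14 = 138.944 mm
Pe = 0.68 × 4.2 = 2.856 mm
D − Pe = 138.944 − 2.856 = 136.088 mm
Gross irrigation = 136.088 / 0.85 = 160.104 mm
Volume = 160.104 mm × 205.3 ha × 10 = 328693.5 m³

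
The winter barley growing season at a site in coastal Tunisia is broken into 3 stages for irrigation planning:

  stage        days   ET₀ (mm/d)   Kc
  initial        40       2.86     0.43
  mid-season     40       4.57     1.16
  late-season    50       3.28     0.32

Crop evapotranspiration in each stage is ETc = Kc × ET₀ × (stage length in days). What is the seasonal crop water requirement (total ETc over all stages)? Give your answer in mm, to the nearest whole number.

initial: 0.43 × 2.86 × 40 = 49.19 mm
mid-season: 1.16 × 4.57 × 40 = 212.05 mm
late-season: 0.32 × 3.28 × 50 = 52.48 mm
Seasonal total = 313.72 mm

314 mm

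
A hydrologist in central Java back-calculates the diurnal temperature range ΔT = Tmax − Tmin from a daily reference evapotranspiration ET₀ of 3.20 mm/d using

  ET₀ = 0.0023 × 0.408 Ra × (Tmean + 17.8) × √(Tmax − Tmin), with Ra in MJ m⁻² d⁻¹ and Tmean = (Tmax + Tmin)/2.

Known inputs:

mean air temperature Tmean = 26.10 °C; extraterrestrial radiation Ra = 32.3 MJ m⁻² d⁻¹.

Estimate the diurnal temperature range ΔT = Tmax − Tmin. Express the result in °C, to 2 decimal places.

√ΔT = ET₀ / [0.0023 × 0.408 × Ra × (Tmean+17.8)] = 3.20 / (0.0023 × 13.1784 × 43.90) = 2.4049
ΔT = 2.4049² = 5.784 °C

5.78 °C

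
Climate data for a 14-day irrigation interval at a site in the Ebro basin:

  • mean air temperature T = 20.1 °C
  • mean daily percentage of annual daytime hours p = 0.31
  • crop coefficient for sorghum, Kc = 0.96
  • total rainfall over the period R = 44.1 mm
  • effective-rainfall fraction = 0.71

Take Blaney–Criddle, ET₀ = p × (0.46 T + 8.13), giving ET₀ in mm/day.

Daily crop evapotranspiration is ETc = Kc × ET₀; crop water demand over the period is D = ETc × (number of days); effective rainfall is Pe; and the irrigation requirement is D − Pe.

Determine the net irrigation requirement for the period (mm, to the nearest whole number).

ET₀ = 0.31 × (0.46 × 20.1 + 8.13) = 0.31 × 17.376 = 5.3866 mm/d
ETc = Kc × ET₀ = 0.96 × 5.3866 = 5.1711 mm/d
Crop demand D = ETc × 14 d = 5.1711 × 14 = 72.395 mm
Pe = 0.71 × 44.1 = 31.311 mm
D − Pe = 72.395 − 31.311 = 41.084 mm

41 mm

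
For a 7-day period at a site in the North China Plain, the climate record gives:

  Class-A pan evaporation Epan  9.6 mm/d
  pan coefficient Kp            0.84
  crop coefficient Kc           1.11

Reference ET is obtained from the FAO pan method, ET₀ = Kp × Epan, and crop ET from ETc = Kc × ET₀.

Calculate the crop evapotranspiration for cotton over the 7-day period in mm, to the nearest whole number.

63 mm

ET₀ = 0.84 × 9.6 = 8.0640 mm/d
ETc = Kc × ET₀ = 1.11 × 8.0640 = 8.9510 mm/d
Over 7 days: 8.9510 × 7 = 62.657 mm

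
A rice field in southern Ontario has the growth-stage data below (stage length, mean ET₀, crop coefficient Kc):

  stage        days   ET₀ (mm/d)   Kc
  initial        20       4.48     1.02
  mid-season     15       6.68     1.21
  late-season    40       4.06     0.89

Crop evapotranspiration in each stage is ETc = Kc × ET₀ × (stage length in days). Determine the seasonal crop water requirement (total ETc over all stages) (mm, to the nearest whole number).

initial: 1.02 × 4.48 × 20 = 91.39 mm
mid-season: 1.21 × 6.68 × 15 = 121.24 mm
late-season: 0.89 × 4.06 × 40 = 144.54 mm
Seasonal total = 357.17 mm

357 mm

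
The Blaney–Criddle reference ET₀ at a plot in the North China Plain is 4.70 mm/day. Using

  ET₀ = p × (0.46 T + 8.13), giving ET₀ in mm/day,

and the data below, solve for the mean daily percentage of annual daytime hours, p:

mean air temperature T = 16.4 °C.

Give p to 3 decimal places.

0.300

p = ET₀ / (0.46 T + 8.13) = 4.70 / (0.46 × 16.4 + 8.13) = 4.70 / 15.674 = 0.2999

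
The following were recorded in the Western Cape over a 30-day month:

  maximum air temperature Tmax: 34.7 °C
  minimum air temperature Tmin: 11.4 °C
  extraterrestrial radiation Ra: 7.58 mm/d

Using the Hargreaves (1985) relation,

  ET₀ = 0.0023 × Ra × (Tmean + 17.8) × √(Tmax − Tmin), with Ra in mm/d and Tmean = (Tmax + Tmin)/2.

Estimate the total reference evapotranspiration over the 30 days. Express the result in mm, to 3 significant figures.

103 mm

Tmean = (34.7 + 11.4)/2 = 23.05 °C
ET₀ = 0.0023 × 7.58 × (23.05 + 17.8) × √23.3 = 0.0023 × 7.58 × 40.85 × 4.8270 = 3.4377 mm/d
Over 30 days: 3.4377 × 30 = 103.131 mm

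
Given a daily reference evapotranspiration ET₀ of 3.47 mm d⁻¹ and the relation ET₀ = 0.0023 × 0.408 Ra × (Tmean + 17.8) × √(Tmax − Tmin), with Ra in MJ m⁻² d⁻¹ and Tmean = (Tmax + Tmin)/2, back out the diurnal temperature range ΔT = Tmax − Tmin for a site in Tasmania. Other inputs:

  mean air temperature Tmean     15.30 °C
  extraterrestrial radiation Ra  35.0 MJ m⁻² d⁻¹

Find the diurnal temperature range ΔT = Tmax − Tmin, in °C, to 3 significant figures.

10.2 °C

√ΔT = ET₀ / [0.0023 × 0.408 × Ra × (Tmean+17.8)] = 3.47 / (0.0023 × 14.2800 × 33.10) = 3.1919
ΔT = 3.1919² = 10.188 °C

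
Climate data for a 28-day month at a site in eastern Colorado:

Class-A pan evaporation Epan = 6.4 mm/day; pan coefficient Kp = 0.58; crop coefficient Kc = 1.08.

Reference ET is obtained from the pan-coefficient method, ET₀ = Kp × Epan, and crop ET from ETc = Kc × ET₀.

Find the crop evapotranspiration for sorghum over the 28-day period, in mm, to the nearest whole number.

ET₀ = 0.58 × 6.4 = 3.7120 mm/d
ETc = Kc × ET₀ = 1.08 × 3.7120 = 4.0090 mm/d
Over 28 days: 4.0090 × 28 = 112.252 mm

112 mm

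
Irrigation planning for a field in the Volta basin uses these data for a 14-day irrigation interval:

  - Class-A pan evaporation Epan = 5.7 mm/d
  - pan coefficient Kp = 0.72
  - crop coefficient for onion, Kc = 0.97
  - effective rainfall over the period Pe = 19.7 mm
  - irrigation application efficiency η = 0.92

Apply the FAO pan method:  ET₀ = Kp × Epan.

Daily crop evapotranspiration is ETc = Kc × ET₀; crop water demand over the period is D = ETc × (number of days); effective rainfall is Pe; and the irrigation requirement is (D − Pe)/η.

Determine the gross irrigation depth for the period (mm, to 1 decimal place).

39.2 mm

ET₀ = 0.72 × 5.7 = 4.1040 mm/d
ETc = Kc × ET₀ = 0.97 × 4.1040 = 3.9809 mm/d
Crop demand D = ETc × 14 d = 3.9809 × 14 = 55.733 mm
D − Pe = 55.733 − 19.7 = 36.033 mm
Gross irrigation = 36.033 / 0.92 = 39.166 mm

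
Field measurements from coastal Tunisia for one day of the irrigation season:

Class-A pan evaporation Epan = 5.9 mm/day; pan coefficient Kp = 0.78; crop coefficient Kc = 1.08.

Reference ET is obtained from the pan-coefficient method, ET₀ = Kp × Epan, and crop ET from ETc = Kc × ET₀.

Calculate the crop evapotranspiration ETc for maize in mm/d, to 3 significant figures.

4.97 mm/d

ET₀ = 0.78 × 5.9 = 4.6020 mm/d
ETc = Kc × ET₀ = 1.08 × 4.6020 = 4.9702 mm/d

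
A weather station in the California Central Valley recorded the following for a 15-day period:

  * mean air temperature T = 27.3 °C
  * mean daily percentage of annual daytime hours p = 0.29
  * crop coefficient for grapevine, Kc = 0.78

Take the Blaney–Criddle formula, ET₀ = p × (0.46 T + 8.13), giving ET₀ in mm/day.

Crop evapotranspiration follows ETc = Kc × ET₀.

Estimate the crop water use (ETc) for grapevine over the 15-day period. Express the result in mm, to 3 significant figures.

70.2 mm

ET₀ = 0.29 × (0.46 × 27.3 + 8.13) = 0.29 × 20.688 = 5.9995 mm/d
ETc = Kc × ET₀ = 0.78 × 5.9995 = 4.6796 mm/d
Over 15 days: 4.6796 × 15 = 70.194 mm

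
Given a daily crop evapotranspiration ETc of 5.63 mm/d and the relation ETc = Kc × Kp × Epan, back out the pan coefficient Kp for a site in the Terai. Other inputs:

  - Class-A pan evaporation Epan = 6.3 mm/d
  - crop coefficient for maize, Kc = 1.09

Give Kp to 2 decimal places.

0.82

ETc = Kc × Kp × Epan  ⇒  Kp = ETc / (Kc × Epan)
Kp = 5.63 / (1.09 × 6.3) = 5.63 / 6.867 = 0.8199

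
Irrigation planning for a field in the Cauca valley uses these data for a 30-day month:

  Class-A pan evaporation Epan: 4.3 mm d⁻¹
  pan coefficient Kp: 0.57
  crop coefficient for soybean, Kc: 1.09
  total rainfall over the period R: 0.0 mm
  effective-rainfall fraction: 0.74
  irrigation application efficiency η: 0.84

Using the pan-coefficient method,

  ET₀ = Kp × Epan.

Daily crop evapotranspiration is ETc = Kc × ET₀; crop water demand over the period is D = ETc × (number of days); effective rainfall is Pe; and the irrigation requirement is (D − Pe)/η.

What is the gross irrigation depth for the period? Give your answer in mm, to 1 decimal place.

95.4 mm

ET₀ = 0.57 × 4.3 = 2.4510 mm/d
ETc = Kc × ET₀ = 1.09 × 2.4510 = 2.6716 mm/d
Crop demand D = ETc × 30 d = 2.6716 × 30 = 80.148 mm
Pe = 0.74 × 0.0 = 0.000 mm
D − Pe = 80.148 − 0.000 = 80.148 mm
Gross irrigation = 80.148 / 0.84 = 95.414 mm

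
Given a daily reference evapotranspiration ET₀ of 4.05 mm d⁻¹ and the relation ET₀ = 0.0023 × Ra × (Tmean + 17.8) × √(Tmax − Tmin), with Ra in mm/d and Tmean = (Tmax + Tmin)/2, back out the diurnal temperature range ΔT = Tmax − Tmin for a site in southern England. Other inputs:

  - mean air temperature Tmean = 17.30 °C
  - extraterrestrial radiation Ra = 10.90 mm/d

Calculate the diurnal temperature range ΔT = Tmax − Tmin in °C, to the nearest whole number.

√ΔT = ET₀ / [0.0023 × Ra × (Tmean+17.8)] = 4.05 / (0.0023 × 10.90 × 35.10) = 4.6025
ΔT = 4.6025² = 21.183 °C

21 °C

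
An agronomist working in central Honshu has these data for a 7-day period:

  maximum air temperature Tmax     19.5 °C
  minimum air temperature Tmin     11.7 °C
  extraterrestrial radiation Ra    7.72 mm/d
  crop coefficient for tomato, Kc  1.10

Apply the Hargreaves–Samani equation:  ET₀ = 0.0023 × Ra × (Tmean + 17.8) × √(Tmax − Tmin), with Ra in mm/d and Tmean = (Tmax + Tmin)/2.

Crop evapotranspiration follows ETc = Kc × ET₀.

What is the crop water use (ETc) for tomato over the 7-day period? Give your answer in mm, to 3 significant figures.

12.8 mm

Tmean = (19.5 + 11.7)/2 = 15.60 °C
ET₀ = 0.0023 × 7.72 × (15.60 + 17.8) × √7.8 = 0.0023 × 7.72 × 33.40 × 2.7928 = 1.6563 mm/d
ETc = Kc × ET₀ = 1.10 × 1.6563 = 1.8219 mm/d
Over 7 days: 1.8219 × 7 = 12.753 mm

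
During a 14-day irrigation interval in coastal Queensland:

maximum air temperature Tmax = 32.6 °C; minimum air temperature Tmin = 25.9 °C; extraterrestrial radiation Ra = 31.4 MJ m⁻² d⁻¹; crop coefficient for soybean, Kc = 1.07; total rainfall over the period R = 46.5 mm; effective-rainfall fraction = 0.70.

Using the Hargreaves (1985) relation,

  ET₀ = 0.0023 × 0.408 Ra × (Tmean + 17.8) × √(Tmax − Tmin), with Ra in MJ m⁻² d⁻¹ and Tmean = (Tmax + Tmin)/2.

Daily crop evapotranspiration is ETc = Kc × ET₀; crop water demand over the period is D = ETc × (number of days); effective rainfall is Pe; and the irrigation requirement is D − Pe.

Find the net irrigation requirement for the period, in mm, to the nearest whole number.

Tmean = (32.6 + 25.9)/2 = 29.25 °C
0.408 Ra = 0.408 × 31.4 = 12.8112 mm/d equivalent
ET₀ = 0.0023 × 12.8112 × (29.25 + 17.8) × √6.7 = 0.0023 × 12.8112 × 47.05 × 2.5884 = 3.5885 mm/d
ETc = Kc × ET₀ = 1.07 × 3.5885 = 3.8397 mm/d
Crop demand D = ETc × 14 d = 3.8397 × 14 = 53.756 mm
Pe = 0.70 × 46.5 = 32.550 mm
D − Pe = 53.756 − 32.550 = 21.206 mm

21 mm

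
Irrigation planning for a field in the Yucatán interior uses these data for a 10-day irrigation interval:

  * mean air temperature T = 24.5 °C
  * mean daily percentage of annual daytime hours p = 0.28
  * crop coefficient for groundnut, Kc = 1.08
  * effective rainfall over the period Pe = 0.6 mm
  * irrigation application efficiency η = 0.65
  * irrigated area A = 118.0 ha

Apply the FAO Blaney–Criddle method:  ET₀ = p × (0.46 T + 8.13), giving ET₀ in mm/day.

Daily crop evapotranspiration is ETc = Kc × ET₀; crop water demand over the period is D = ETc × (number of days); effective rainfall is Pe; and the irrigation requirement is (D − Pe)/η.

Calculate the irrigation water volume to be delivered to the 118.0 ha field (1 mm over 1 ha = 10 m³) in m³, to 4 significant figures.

ET₀ = 0.28 × (0.46 × 24.5 + 8.13) = 0.28 × 19.400 = 5.4320 mm/d
ETc = Kc × ET₀ = 1.08 × 5.4320 = 5.8666 mm/d
Crop demand D = ETc × 10 d = 5.8666 × 10 = 58.666 mm
D − Pe = 58.666 − 0.6 = 58.066 mm
Gross irrigation = 58.066 / 0.65 = 89.332 mm
Volume = 89.332 mm × 118.0 ha × 10 = 105411.8 m³

105400 m³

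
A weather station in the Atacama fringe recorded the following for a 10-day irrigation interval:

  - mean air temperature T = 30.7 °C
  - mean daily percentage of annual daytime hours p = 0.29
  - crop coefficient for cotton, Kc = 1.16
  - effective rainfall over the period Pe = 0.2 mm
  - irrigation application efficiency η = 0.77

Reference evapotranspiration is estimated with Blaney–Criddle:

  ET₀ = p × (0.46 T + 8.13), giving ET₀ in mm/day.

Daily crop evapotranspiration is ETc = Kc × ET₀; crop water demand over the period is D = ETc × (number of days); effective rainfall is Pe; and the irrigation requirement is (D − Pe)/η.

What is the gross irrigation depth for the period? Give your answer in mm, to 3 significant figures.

ET₀ = 0.29 × (0.46 × 30.7 + 8.13) = 0.29 × 22.252 = 6.4531 mm/d
ETc = Kc × ET₀ = 1.16 × 6.4531 = 7.4856 mm/d
Crop demand D = ETc × 10 d = 7.4856 × 10 = 74.856 mm
D − Pe = 74.856 − 0.2 = 74.656 mm
Gross irrigation = 74.656 / 0.77 = 96.956 mm

97.0 mm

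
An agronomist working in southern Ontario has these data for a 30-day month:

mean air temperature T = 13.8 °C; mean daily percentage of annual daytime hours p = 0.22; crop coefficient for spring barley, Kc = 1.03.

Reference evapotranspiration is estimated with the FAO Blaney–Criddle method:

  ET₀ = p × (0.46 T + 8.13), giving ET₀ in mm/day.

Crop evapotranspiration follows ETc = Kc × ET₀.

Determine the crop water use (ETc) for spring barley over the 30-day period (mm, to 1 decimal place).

ET₀ = 0.22 × (0.46 × 13.8 + 8.13) = 0.22 × 14.478 = 3.1852 mm/d
ETc = Kc × ET₀ = 1.03 × 3.1852 = 3.2808 mm/d
Over 30 days: 3.2808 × 30 = 98.424 mm

98.4 mm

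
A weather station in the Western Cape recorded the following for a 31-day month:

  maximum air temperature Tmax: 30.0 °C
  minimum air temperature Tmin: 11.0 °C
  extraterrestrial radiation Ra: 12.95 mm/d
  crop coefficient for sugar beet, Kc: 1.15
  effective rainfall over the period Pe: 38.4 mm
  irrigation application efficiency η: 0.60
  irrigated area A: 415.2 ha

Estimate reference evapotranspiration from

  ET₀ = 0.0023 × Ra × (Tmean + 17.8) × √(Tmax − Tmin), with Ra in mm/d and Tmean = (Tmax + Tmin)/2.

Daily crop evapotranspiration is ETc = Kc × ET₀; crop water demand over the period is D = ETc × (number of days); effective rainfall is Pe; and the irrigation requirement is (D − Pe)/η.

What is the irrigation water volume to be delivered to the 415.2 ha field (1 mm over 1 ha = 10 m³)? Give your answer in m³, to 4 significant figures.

Tmean = (30.0 + 11.0)/2 = 20.50 °C
ET₀ = 0.0023 × 12.95 × (20.50 + 17.8) × √19.0 = 0.0023 × 12.95 × 38.30 × 4.3589 = 4.9725 mm/d
ETc = Kc × ET₀ = 1.15 × 4.9725 = 5.7184 mm/d
Crop demand D = ETc × 31 d = 5.7184 × 31 = 177.270 mm
D − Pe = 177.270 − 38.4 = 138.870 mm
Gross irrigation = 138.870 / 0.60 = 231.450 mm
Volume = 231.450 mm × 415.2 ha × 10 = 960980.4 m³

961000 m³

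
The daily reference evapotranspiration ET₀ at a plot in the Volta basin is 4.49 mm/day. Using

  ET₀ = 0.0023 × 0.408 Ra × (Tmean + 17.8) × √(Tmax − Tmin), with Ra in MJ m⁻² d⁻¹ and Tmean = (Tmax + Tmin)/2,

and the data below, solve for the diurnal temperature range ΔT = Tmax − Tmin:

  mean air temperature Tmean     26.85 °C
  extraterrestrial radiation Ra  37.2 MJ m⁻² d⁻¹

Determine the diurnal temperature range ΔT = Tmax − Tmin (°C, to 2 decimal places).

8.30 °C

√ΔT = ET₀ / [0.0023 × 0.408 × Ra × (Tmean+17.8)] = 4.49 / (0.0023 × 15.1776 × 44.65) = 2.8807
ΔT = 2.8807² = 8.298 °C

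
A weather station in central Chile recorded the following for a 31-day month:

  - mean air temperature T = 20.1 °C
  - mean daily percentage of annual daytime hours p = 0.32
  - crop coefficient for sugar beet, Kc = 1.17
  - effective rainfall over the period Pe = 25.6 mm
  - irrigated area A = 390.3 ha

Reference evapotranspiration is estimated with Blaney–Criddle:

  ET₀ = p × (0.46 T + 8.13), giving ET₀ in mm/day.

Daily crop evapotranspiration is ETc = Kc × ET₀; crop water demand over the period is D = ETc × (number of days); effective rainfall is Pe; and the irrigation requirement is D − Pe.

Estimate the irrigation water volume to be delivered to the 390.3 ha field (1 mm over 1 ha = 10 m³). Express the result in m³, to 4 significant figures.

687200 m³

ET₀ = 0.32 × (0.46 × 20.1 + 8.13) = 0.32 × 17.376 = 5.5603 mm/d
ETc = Kc × ET₀ = 1.17 × 5.5603 = 6.5056 mm/d
Crop demand D = ETc × 31 d = 6.5056 × 31 = 201.674 mm
D − Pe = 201.674 − 25.6 = 176.074 mm
Volume = 176.074 mm × 390.3 ha × 10 = 687216.8 m³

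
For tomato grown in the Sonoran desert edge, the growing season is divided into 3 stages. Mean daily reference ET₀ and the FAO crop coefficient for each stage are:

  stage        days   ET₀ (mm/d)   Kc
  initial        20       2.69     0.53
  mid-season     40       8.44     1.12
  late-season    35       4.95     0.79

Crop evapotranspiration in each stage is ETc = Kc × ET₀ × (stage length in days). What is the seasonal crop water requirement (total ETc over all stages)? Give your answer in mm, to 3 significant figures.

543 mm

initial: 0.53 × 2.69 × 20 = 28.51 mm
mid-season: 1.12 × 8.44 × 40 = 378.11 mm
late-season: 0.79 × 4.95 × 35 = 136.87 mm
Seasonal total = 543.49 mm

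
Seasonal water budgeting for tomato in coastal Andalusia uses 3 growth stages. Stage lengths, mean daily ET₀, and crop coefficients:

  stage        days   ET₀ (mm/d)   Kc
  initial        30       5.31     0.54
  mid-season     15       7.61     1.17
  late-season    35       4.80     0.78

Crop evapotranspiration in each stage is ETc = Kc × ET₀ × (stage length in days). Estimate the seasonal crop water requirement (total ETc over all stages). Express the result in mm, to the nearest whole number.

initial: 0.54 × 5.31 × 30 = 86.02 mm
mid-season: 1.17 × 7.61 × 15 = 133.56 mm
late-season: 0.78 × 4.80 × 35 = 131.04 mm
Seasonal total = 350.62 mm

351 mm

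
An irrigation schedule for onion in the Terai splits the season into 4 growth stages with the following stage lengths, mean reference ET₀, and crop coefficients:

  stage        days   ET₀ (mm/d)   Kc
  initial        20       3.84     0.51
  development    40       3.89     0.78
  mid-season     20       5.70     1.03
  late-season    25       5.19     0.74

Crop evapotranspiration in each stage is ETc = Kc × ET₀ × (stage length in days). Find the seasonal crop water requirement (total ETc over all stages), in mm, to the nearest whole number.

initial: 0.51 × 3.84 × 20 = 39.17 mm
development: 0.78 × 3.89 × 40 = 121.37 mm
mid-season: 1.03 × 5.70 × 20 = 117.42 mm
late-season: 0.74 × 5.19 × 25 = 96.02 mm
Seasonal total = 373.98 mm

374 mm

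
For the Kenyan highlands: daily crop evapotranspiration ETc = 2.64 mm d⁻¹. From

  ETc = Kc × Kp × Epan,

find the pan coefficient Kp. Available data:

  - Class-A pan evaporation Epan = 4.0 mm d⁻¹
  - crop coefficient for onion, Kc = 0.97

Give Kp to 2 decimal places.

0.68

ETc = Kc × Kp × Epan  ⇒  Kp = ETc / (Kc × Epan)
Kp = 2.64 / (0.97 × 4.0) = 2.64 / 3.880 = 0.6804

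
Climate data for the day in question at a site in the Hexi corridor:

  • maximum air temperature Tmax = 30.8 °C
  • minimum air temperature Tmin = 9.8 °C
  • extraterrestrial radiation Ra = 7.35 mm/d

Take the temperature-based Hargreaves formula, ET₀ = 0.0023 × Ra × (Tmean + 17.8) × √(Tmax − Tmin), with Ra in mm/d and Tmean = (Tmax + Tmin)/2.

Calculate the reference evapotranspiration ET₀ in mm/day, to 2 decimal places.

2.95 mm/day

Tmean = (30.8 + 9.8)/2 = 20.30 °C
ET₀ = 0.0023 × 7.35 × (20.30 + 17.8) × √21.0 = 0.0023 × 7.35 × 38.10 × 4.5826 = 2.9516 mm/d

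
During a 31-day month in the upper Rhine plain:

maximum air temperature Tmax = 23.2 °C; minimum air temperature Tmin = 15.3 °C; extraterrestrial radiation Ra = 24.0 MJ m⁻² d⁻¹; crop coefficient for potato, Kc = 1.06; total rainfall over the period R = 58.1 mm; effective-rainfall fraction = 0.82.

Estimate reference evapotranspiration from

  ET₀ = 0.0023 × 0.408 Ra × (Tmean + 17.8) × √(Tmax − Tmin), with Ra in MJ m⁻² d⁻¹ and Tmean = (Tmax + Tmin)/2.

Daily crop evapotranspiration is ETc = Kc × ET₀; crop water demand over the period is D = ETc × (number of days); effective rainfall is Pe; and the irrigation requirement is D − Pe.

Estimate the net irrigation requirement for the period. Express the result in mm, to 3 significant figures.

29.4 mm

Tmean = (23.2 + 15.3)/2 = 19.25 °C
0.408 Ra = 0.408 × 24.0 = 9.7920 mm/d equivalent
ET₀ = 0.0023 × 9.7920 × (19.25 + 17.8) × √7.9 = 0.0023 × 9.7920 × 37.05 × 2.8107 = 2.3453 mm/d
ETc = Kc × ET₀ = 1.06 × 2.3453 = 2.4860 mm/d
Crop demand D = ETc × 31 d = 2.4860 × 31 = 77.066 mm
Pe = 0.82 × 58.1 = 47.642 mm
D − Pe = 77.066 − 47.642 = 29.424 mm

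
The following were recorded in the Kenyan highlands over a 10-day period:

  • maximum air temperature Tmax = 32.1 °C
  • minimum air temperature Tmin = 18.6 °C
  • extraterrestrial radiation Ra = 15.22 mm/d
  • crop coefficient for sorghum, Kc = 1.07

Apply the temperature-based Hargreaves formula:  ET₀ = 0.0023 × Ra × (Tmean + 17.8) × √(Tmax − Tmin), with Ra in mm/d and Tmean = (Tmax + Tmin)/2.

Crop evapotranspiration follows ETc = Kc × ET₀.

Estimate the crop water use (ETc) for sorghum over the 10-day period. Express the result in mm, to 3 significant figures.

Tmean = (32.1 + 18.6)/2 = 25.35 °C
ET₀ = 0.0023 × 15.22 × (25.35 + 17.8) × √13.5 = 0.0023 × 15.22 × 43.15 × 3.6742 = 5.5499 mm/d
ETc = Kc × ET₀ = 1.07 × 5.5499 = 5.9384 mm/d
Over 10 days: 5.9384 × 10 = 59.384 mm

59.4 mm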